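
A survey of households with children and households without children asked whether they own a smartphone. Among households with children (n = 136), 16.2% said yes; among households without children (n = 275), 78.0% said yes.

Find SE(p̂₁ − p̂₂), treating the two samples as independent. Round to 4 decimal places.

SE₁ = √(p̂₁(1−p̂₁)/n₁) = √(0.1620·0.8380/136) = 0.03159; SE₂ = √(0.7800·0.2200/275) = 0.02498.
Independent samples: SE of the difference = √(SE₁² + SE₂²) = √(0.0009979281 + 0.0006240004) = 0.04027.

0.0403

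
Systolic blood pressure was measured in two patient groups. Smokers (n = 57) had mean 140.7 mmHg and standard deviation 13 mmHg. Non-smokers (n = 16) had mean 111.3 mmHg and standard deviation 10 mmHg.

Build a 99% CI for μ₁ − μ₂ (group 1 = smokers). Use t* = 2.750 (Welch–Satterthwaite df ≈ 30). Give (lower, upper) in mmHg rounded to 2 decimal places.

SE₁ = s₁/√n₁ = 13/√57 = 1.7219; SE₂ = 10/√16 = 2.5000.
Independent samples, unequal variances: SE_diff = √(SE₁² + SE₂²) = √(2.96493961 + 6.25) = 3.0356.
t* = 2.750, so margin of error = 2.750 × 3.0356 = 8.3479.
Difference in means = 140.7 − 111.3 = 29.4000.
29.4000 ± 8.3479 → (21.05, 37.75).

(21.05, 37.75)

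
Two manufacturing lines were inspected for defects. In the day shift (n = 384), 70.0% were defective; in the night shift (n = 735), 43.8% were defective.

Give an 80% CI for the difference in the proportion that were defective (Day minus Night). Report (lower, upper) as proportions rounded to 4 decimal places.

SE₁ = √(p̂₁(1−p̂₁)/n₁) = √(0.7000·0.3000/384) = 0.02339; SE₂ = √(0.4380·0.5620/735) = 0.01830.
Independent samples: SE of the difference = √(SE₁² + SE₂²) = √(0.0005470921 + 0.00033489) = 0.02970.
z* for 80% confidence is 1.282, so the margin of error is 1.282 × 0.02970 = 0.03808.
Point estimate p̂₁ − p̂₂ = 0.7000 − 0.4380 = 0.2620.
0.2620 ± 0.03808 → (0.2239, 0.3001).

(0.2239, 0.3001)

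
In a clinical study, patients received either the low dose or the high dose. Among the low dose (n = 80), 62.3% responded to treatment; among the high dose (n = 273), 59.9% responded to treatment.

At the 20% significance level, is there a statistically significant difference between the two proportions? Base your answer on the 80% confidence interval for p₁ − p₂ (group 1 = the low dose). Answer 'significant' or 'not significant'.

The two standard errors are √(0.6230×0.3770/80) = 0.05418 and √(0.5990×0.4010/273) = 0.02966.
Because the samples are independent, SE_diff = √(0.05418² + 0.02966²) = 0.06177.
Using z* = 1.282 for 80%, ME = 1.282 × 0.06177 = 0.07919.
p̂₁ − p̂₂ = 0.0240; interval 0.0240 ± 0.07919 gives (-0.05519, 0.10319).
The interval (-0.05519, 0.10319) contains 0, so the difference is not significant.

not significant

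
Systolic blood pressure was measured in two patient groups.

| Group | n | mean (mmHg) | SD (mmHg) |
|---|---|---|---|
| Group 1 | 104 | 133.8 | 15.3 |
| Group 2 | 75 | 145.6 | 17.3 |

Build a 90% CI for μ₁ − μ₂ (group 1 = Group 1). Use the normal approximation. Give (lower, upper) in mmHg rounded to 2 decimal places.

(-15.91, -7.69)

Per-group SEs: s₁/√n₁ = 15.3/√104 = 1.5003, s₂/√n₂ = 17.3/√75 = 1.9976.
Unpooled SE of the difference: √(2.25090009 + 3.99040576) = 2.4983.
Margin of error = z* · SE = 1.645 × 2.4983 = 4.1097.
x̄₁ − x̄₂ = 133.8 − 145.6 = -11.8000.
CI: -11.8000 ± 4.1097 = (-15.91, -7.69).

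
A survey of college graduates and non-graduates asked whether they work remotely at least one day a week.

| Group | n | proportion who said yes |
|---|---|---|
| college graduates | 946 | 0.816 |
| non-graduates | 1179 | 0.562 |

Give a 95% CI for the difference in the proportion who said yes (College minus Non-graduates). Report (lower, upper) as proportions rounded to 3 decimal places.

(0.216, 0.292)

SE₁ = √(p̂₁(1−p̂₁)/n₁) = √(0.8160·0.1840/946) = 0.01260; SE₂ = √(0.5620·0.4380/1179) = 0.01445.
Independent samples: SE of the difference = √(SE₁² + SE₂²) = √(0.00015876 + 0.0002088025) = 0.01917.
z* for 95% confidence is 1.960, so the margin of error is 1.960 × 0.01917 = 0.03757.
Point estimate p̂₁ − p̂₂ = 0.8160 − 0.5620 = 0.2540.
0.2540 ± 0.03757 → (0.216, 0.292).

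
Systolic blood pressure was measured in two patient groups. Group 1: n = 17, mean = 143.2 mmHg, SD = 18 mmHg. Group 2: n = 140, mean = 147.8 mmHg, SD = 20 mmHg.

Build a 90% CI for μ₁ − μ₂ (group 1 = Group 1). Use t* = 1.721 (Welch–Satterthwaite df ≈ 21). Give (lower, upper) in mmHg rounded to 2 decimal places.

SE₁ = s₁/√n₁ = 18/√17 = 4.3656; SE₂ = 20/√140 = 1.6903.
Independent samples, unequal variances: SE_diff = √(SE₁² + SE₂²) = √(19.05846336 + 2.85711409) = 4.6814.
t* = 1.721, so margin of error = 1.721 × 4.6814 = 8.0567.
Difference in means = 143.2 − 147.8 = -4.6000.
-4.6000 ± 8.0567 → (-12.66, 3.46).

(-12.66, 3.46)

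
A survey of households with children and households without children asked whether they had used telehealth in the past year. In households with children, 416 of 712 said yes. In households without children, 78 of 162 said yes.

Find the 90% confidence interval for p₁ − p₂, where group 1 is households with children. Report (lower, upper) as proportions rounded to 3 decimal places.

(0.031, 0.174)

Sample proportions: 416/712 = 0.5843, 78/162 = 0.4815.
Each SE is √(p̂(1−p̂)/n): √(0.5843·0.4157/712) = 0.01847 and √(0.4815·0.5185/162) = 0.03926.
SE(p̂₁ − p̂₂) = √(SE₁² + SE₂²) = √(0.0003411409 + 0.0015413476) = 0.04339, since the two samples are independent.
At 90% confidence z* = 1.645; margin = 1.645 × 0.04339 = 0.07138.
The difference is 0.5843 − 0.4815 = 0.1028, so the interval is 0.1028 ± 0.07138 = (0.031, 0.174).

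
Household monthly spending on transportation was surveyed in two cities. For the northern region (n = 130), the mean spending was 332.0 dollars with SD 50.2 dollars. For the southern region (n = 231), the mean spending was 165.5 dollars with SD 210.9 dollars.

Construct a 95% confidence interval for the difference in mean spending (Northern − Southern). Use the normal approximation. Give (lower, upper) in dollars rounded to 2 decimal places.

Standard errors of each mean: 50.2/√130 = 4.4028 and 210.9/√231 = 13.8762.
SE(x̄₁ − x̄₂) = √(4.4028² + 13.8762²) = 14.5579 for independent samples with unequal variances.
With z* = 1.960, the margin is 1.960 × 14.5579 = 28.5335.
x̄₁ − x̄₂ = 332.0 − 165.5 = 166.5000; the interval is 166.5000 ± 28.5335 = (137.97, 195.03).

(137.97, 195.03)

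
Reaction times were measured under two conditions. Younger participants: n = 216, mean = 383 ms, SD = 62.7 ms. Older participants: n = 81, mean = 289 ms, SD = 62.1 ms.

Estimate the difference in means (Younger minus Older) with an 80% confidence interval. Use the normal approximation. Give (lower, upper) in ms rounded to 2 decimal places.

(83.60, 104.40)

Per-group SEs: s₁/√n₁ = 62.7/√216 = 4.2662, s₂/√n₂ = 62.1/√81 = 6.9000.
Unpooled SE of the difference: √(18.20046244 + 47.61) = 8.1124.
Margin of error = z* · SE = 1.282 × 8.1124 = 10.4001.
x̄₁ − x̄₂ = 383 − 289 = 94.0000.
CI: 94.0000 ± 10.4001 = (83.60, 104.40).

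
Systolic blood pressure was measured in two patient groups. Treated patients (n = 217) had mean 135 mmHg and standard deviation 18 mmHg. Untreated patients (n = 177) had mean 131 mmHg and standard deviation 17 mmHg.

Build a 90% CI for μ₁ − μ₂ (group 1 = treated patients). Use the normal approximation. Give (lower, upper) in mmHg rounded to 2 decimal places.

Standard errors of each mean: 18/√217 = 1.2219 and 17/√177 = 1.2778.
SE(x̄₁ − x̄₂) = √(1.2219² + 1.2778²) = 1.7680 for independent samples with unequal variances.
With z* = 1.645, the margin is 1.645 × 1.7680 = 2.9084.
x̄₁ − x̄₂ = 135 − 131 = 4.0000; the interval is 4.0000 ± 2.9084 = (1.09, 6.91).

(1.09, 6.91)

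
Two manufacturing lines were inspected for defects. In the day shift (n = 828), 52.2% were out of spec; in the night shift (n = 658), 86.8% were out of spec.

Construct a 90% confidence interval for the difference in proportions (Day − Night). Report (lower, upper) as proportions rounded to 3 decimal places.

(-0.382, -0.310)

SE₁ = √(p̂₁(1−p̂₁)/n₁) = √(0.5220·0.4780/828) = 0.01736; SE₂ = √(0.8680·0.1320/658) = 0.01320.
Independent samples: SE of the difference = √(SE₁² + SE₂²) = √(0.0003013696 + 0.00017424) = 0.02181.
z* for 90% confidence is 1.645, so the margin of error is 1.645 × 0.02181 = 0.03588.
Point estimate p̂₁ − p̂₂ = 0.5220 − 0.8680 = -0.3460.
-0.3460 ± 0.03588 → (-0.382, -0.310).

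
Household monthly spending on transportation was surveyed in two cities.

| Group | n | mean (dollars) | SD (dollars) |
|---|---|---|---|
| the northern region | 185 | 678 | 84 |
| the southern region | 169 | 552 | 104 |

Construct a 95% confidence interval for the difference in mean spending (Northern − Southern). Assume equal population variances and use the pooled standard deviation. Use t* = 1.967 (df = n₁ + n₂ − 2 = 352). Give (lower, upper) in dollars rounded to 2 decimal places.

s_p = √[((n₁−1)s₁² + (n₂−1)s₂²)/(n₁+n₂−2)] = √[(184·84² + 168·104²)/352] = 94.0773.
SE = 94.0773·√(1/185 + 1/169) = 10.0105.
With t* = 1.967, margin = 1.967 × 10.0105 = 19.6907.
x̄₁ − x̄₂ = 678 − 552 = 126.0000; interval 126.0000 ± 19.6907 = (106.31, 145.69).

(106.31, 145.69)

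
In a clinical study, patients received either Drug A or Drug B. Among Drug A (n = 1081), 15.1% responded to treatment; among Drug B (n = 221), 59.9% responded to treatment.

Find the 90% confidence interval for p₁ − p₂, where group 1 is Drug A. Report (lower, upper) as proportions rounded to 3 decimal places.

(-0.505, -0.391)

SE₁ = √(p̂₁(1−p̂₁)/n₁) = √(0.1510·0.8490/1081) = 0.01089; SE₂ = √(0.5990·0.4010/221) = 0.03297.
Independent samples: SE of the difference = √(SE₁² + SE₂²) = √(0.0001185921 + 0.0010870209) = 0.03472.
z* for 90% confidence is 1.645, so the margin of error is 1.645 × 0.03472 = 0.05711.
Point estimate p̂₁ − p̂₂ = 0.1510 − 0.5990 = -0.4480.
-0.4480 ± 0.05711 → (-0.505, -0.391).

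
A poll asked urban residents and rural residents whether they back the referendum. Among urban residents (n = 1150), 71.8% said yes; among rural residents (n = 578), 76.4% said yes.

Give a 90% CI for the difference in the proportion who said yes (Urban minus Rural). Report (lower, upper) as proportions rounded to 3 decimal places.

The two standard errors are √(0.7180×0.2820/1150) = 0.01327 and √(0.7640×0.2360/578) = 0.01766.
Because the samples are independent, SE_diff = √(0.01327² + 0.01766²) = 0.02209.
Using z* = 1.645 for 90%, ME = 1.645 × 0.02209 = 0.03634.
p̂₁ − p̂₂ = -0.0460; interval -0.0460 ± 0.03634 gives (-0.082, -0.010).

(-0.082, -0.010)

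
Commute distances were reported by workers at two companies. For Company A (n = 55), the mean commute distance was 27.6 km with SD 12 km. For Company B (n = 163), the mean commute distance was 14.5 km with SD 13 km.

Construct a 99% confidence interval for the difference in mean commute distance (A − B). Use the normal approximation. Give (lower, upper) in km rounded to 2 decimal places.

(8.18, 18.02)

SE₁ = s₁/√n₁ = 12/√55 = 1.6181; SE₂ = 13/√163 = 1.0182.
Independent samples, unequal variances: SE_diff = √(SE₁² + SE₂²) = √(2.61824761 + 1.03673124) = 1.9118.
z* = 2.576, so margin of error = 2.576 × 1.9118 = 4.9248.
Difference in means = 27.6 − 14.5 = 13.1000.
13.1000 ± 4.9248 → (8.18, 18.02).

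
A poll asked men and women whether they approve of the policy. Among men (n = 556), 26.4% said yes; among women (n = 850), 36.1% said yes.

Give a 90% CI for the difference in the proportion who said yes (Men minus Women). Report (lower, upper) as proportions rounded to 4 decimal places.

The two standard errors are √(0.2640×0.7360/556) = 0.01869 and √(0.3610×0.6390/850) = 0.01647.
Because the samples are independent, SE_diff = √(0.01869² + 0.01647²) = 0.02491.
Using z* = 1.645 for 90%, ME = 1.645 × 0.02491 = 0.04098.
p̂₁ − p̂₂ = -0.0970; interval -0.0970 ± 0.04098 gives (-0.1380, -0.0560).

(-0.1380, -0.0560)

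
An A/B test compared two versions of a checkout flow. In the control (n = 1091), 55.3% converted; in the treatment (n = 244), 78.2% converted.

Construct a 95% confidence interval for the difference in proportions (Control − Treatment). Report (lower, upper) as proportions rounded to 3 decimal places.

(-0.289, -0.169)

SE₁ = √(p̂₁(1−p̂₁)/n₁) = √(0.5530·0.4470/1091) = 0.01505; SE₂ = √(0.7820·0.2180/244) = 0.02643.
Independent samples: SE of the difference = √(SE₁² + SE₂²) = √(0.0002265025 + 0.0006985449) = 0.03041.
z* for 95% confidence is 1.960, so the margin of error is 1.960 × 0.03041 = 0.05960.
Point estimate p̂₁ − p̂₂ = 0.5530 − 0.7820 = -0.2290.
-0.2290 ± 0.05960 → (-0.289, -0.169).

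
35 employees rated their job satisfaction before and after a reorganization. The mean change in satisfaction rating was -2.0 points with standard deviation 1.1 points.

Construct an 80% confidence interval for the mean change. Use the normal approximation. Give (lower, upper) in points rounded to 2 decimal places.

This is a matched-pairs design, so SE = s_d/√n = 1.1/√35 = 0.1859.
Margin = 1.282 × 0.1859 = 0.2383; the interval is -2.0 ± 0.2383 = (-2.24, -1.76).

(-2.24, -1.76)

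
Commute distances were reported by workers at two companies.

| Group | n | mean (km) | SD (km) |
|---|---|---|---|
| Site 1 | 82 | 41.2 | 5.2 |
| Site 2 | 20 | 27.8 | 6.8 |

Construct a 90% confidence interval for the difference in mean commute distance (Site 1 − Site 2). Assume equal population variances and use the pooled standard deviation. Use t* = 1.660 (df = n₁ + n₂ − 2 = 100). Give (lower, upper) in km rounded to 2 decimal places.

(11.11, 15.69)

Pooled variance s_p² = [81·5.2² + 19·6.8²] / (82+20−2) = 30.6880, so s_p = 5.5397.
SE_diff = s_p·√(1/n₁ + 1/n₂) = 5.5397·√(1/82 + 1/20) = 1.3815.
t* = 1.660; margin = 1.660 × 1.3815 = 2.2933.
Difference = 41.2 − 27.8 = 13.4000.
13.4000 ± 2.2933 → (11.11, 15.69).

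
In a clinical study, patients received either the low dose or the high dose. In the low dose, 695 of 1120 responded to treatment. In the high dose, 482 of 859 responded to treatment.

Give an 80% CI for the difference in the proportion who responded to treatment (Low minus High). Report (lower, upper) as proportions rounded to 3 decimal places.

p̂₁ = 695/1120 = 0.6205 and p̂₂ = 482/859 = 0.5611.
SE₁ = √(p̂₁(1−p̂₁)/n₁) = √(0.6205·0.3795/1120) = 0.01450; SE₂ = √(0.5611·0.4389/859) = 0.01693.
Independent samples: SE of the difference = √(SE₁² + SE₂²) = √(0.00021025 + 0.0002866249) = 0.02229.
z* for 80% confidence is 1.282, so the margin of error is 1.282 × 0.02229 = 0.02858.
Point estimate p̂₁ − p̂₂ = 0.6205 − 0.5611 = 0.0594.
0.0594 ± 0.02858 → (0.031, 0.088).

(0.031, 0.088)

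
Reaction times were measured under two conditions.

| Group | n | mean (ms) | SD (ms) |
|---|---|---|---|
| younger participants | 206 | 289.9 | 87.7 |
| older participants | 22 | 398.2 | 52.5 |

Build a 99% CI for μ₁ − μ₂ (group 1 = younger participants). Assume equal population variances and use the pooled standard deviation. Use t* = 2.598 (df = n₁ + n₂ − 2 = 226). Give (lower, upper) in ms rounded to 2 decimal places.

Pooled variance s_p² = [205·87.7² + 21·52.5²] / (206+22−2) = 7232.7243, so s_p = 85.0454.
SE_diff = s_p·√(1/n₁ + 1/n₂) = 85.0454·√(1/206 + 1/22) = 19.0754.
t* = 2.598; margin = 2.598 × 19.0754 = 49.5579.
Difference = 289.9 − 398.2 = -108.3000.
-108.3000 ± 49.5579 → (-157.86, -58.74).

(-157.86, -58.74)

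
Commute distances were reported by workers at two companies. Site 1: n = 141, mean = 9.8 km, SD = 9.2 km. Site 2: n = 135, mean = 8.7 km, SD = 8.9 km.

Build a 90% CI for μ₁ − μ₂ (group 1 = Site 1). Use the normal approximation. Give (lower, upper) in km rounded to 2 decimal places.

(-0.69, 2.89)

SE₁ = s₁/√n₁ = 9.2/√141 = 0.7748; SE₂ = 8.9/√135 = 0.7660.
Independent samples, unequal variances: SE_diff = √(SE₁² + SE₂²) = √(0.60031504 + 0.586756) = 1.0895.
z* = 1.645, so margin of error = 1.645 × 1.0895 = 1.7922.
Difference in means = 9.8 − 8.7 = 1.1000.
1.1000 ± 1.7922 → (-0.69, 2.89).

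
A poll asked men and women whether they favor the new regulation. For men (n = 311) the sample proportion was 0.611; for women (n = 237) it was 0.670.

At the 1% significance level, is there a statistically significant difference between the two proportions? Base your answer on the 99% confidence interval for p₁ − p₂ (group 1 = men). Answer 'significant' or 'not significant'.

not significant

The two standard errors are √(0.6110×0.3890/311) = 0.02764 and √(0.6700×0.3300/237) = 0.03054.
Because the samples are independent, SE_diff = √(0.02764² + 0.03054²) = 0.04119.
Using z* = 2.576 for 99%, ME = 2.576 × 0.04119 = 0.10611.
p̂₁ − p̂₂ = -0.0590; interval -0.0590 ± 0.10611 gives (-0.16511, 0.04711).
The interval (-0.16511, 0.04711) contains 0, so the difference is not significant.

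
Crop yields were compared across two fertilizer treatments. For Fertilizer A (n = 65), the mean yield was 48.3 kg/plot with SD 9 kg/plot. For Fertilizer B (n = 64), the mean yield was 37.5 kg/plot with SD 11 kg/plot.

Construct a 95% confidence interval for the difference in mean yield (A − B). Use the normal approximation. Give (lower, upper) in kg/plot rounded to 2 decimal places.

(7.33, 14.27)

SE₁ = s₁/√n₁ = 9/√65 = 1.1163; SE₂ = 11/√64 = 1.3750.
Independent samples, unequal variances: SE_diff = √(SE₁² + SE₂²) = √(1.24612569 + 1.890625) = 1.7711.
z* = 1.960, so margin of error = 1.960 × 1.7711 = 3.4714.
Difference in means = 48.3 − 37.5 = 10.8000.
10.8000 ± 3.4714 → (7.33, 14.27).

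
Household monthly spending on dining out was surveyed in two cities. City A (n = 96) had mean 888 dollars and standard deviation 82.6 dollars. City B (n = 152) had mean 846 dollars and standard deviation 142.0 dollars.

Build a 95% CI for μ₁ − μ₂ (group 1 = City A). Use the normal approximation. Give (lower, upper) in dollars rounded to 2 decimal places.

(14.02, 69.98)

SE₁ = s₁/√n₁ = 82.6/√96 = 8.4303; SE₂ = 142.0/√152 = 11.5177.
Independent samples, unequal variances: SE_diff = √(SE₁² + SE₂²) = √(71.06995809 + 132.65741329) = 14.2733.
z* = 1.960, so margin of error = 1.960 × 14.2733 = 27.9757.
Difference in means = 888 − 846 = 42.0000.
42.0000 ± 27.9757 → (14.02, 69.98).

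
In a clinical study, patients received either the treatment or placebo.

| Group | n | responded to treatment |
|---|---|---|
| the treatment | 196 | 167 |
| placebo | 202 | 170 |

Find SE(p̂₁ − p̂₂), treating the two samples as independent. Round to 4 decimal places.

0.0361

Sample proportions: 167/196 = 0.8520, 170/202 = 0.8416.
Each SE is √(p̂(1−p̂)/n): √(0.8520·0.1480/196) = 0.02536 and √(0.8416·0.1584/202) = 0.02569.
SE(p̂₁ − p̂₂) = √(SE₁² + SE₂²) = √(0.0006431296 + 0.0006599761) = 0.03610, since the two samples are independent.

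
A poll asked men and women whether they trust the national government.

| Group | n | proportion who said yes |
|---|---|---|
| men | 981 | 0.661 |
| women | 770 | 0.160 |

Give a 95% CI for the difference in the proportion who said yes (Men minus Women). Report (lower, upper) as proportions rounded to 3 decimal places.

SE₁ = √(p̂₁(1−p̂₁)/n₁) = √(0.6610·0.3390/981) = 0.01511; SE₂ = √(0.1600·0.8400/770) = 0.01321.
Independent samples: SE of the difference = √(SE₁² + SE₂²) = √(0.0002283121 + 0.0001745041) = 0.02007.
z* for 95% confidence is 1.960, so the margin of error is 1.960 × 0.02007 = 0.03934.
Point estimate p̂₁ − p̂₂ = 0.6610 − 0.1600 = 0.5010.
0.5010 ± 0.03934 → (0.462, 0.540).

(0.462, 0.540)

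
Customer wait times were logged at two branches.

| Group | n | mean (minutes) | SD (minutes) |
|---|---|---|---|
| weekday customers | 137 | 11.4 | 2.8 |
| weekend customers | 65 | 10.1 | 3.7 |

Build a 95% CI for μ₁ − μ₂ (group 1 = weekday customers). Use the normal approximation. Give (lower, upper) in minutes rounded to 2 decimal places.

(0.29, 2.31)

Per-group SEs: s₁/√n₁ = 2.8/√137 = 0.2392, s₂/√n₂ = 3.7/√65 = 0.4589.
Unpooled SE of the difference: √(0.05721664 + 0.21058921) = 0.5175.
Margin of error = z* · SE = 1.960 × 0.5175 = 1.0143.
x̄₁ − x̄₂ = 11.4 − 10.1 = 1.3000.
CI: 1.3000 ± 1.0143 = (0.29, 2.31).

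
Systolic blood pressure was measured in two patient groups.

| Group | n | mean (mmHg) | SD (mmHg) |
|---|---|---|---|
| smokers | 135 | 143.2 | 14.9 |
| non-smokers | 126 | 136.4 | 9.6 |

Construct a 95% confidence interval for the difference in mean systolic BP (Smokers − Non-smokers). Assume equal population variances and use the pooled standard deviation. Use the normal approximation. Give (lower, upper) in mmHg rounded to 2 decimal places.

Pooled variance s_p² = [134·14.9² + 125·9.6²] / (135+126−2) = 159.3411, so s_p = 12.6230.
SE_diff = s_p·√(1/n₁ + 1/n₂) = 12.6230·√(1/135 + 1/126) = 1.5636.
z* = 1.960; margin = 1.960 × 1.5636 = 3.0647.
Difference = 143.2 − 136.4 = 6.8000.
6.8000 ± 3.0647 → (3.74, 9.86).

(3.74, 9.86)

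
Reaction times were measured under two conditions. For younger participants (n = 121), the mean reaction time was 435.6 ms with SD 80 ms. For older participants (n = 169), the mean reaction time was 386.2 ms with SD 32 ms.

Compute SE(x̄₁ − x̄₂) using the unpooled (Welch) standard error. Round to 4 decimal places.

Per-group SEs: s₁/√n₁ = 80/√121 = 7.2727, s₂/√n₂ = 32/√169 = 2.4615.
Unpooled SE of the difference: √(52.89216529 + 6.05898225) = 7.6780.

7.6780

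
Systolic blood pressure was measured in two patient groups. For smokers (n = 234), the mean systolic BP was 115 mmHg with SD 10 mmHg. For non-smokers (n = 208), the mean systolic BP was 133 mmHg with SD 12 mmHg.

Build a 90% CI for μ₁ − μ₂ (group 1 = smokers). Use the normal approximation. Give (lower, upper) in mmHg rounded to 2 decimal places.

(-19.74, -16.26)

Standard errors of each mean: 10/√234 = 0.6537 and 12/√208 = 0.8321.
SE(x̄₁ − x̄₂) = √(0.6537² + 0.8321²) = 1.0582 for independent samples with unequal variances.
With z* = 1.645, the margin is 1.645 × 1.0582 = 1.7407.
x̄₁ − x̄₂ = 115 − 133 = -18.0000; the interval is -18.0000 ± 1.7407 = (-19.74, -16.26).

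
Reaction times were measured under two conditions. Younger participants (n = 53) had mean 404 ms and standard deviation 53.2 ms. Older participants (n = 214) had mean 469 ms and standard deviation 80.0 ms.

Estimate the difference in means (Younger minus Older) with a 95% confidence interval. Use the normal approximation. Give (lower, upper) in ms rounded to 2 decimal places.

(-82.89, -47.11)

Standard errors of each mean: 53.2/√53 = 7.3076 and 80.0/√214 = 5.4687.
SE(x̄₁ − x̄₂) = √(7.3076² + 5.4687²) = 9.1273 for independent samples with unequal variances.
With z* = 1.960, the margin is 1.960 × 9.1273 = 17.8895.
x̄₁ − x̄₂ = 404 − 469 = -65.0000; the interval is -65.0000 ± 17.8895 = (-82.89, -47.11).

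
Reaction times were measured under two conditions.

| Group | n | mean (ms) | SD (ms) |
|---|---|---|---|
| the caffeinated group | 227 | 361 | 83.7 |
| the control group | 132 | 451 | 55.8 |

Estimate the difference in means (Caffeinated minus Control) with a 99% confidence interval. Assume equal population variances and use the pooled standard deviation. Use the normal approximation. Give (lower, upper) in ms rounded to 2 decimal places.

s_p = √[((n₁−1)s₁² + (n₂−1)s₂²)/(n₁+n₂−2)] = √[(226·83.7² + 131·55.8²)/357] = 74.6828.
SE = 74.6828·√(1/227 + 1/132) = 8.1746.
With z* = 2.576, margin = 2.576 × 8.1746 = 21.0578.
x̄₁ − x̄₂ = 361 − 451 = -90.0000; interval -90.0000 ± 21.0578 = (-111.06, -68.94).

(-111.06, -68.94)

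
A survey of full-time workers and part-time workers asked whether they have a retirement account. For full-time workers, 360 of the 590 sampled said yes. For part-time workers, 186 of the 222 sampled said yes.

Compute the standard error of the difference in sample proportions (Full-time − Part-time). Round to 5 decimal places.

Sample proportions: 360/590 = 0.6102, 186/222 = 0.8378.
Each SE is √(p̂(1−p̂)/n): √(0.6102·0.3898/590) = 0.02008 and √(0.8378·0.1622/222) = 0.02474.
SE(p̂₁ − p̂₂) = √(SE₁² + SE₂²) = √(0.0004032064 + 0.0006120676) = 0.03186, since the two samples are independent.

0.03186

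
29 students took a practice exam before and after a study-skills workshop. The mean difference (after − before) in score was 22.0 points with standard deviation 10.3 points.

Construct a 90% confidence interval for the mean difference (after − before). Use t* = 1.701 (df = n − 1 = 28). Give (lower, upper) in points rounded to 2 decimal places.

(18.75, 25.25)

This is a matched-pairs design, so SE = s_d/√n = 10.3/√29 = 1.9127.
Margin = 1.701 × 1.9127 = 3.2535; the interval is 22.0 ± 3.2535 = (18.75, 25.25).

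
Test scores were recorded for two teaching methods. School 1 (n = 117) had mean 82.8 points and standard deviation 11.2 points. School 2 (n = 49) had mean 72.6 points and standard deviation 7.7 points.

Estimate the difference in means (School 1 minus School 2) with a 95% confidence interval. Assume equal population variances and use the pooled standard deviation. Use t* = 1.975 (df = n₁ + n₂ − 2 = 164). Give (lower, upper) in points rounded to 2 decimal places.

s_p = √[((n₁−1)s₁² + (n₂−1)s₂²)/(n₁+n₂−2)] = √[(116·11.2² + 48·7.7²)/164] = 10.2995.
SE = 10.2995·√(1/117 + 1/49) = 1.7526.
With t* = 1.975, margin = 1.975 × 1.7526 = 3.4614.
x̄₁ − x̄₂ = 82.8 − 72.6 = 10.2000; interval 10.2000 ± 3.4614 = (6.74, 13.66).

(6.74, 13.66)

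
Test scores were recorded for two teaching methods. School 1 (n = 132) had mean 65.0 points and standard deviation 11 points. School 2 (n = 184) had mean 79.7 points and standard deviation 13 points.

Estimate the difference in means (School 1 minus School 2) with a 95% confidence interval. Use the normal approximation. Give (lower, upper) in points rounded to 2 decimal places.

Standard errors of each mean: 11/√132 = 0.9574 and 13/√184 = 0.9584.
SE(x̄₁ − x̄₂) = √(0.9574² + 0.9584²) = 1.3547 for independent samples with unequal variances.
With z* = 1.960, the margin is 1.960 × 1.3547 = 2.6552.
x̄₁ − x̄₂ = 65.0 − 79.7 = -14.7000; the interval is -14.7000 ± 2.6552 = (-17.36, -12.04).

(-17.36, -12.04)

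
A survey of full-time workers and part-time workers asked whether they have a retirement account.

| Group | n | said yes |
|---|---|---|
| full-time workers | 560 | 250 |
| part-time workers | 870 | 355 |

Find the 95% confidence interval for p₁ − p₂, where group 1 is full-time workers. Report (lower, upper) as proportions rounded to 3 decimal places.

p̂₁ = 250/560 = 0.4464 and p̂₂ = 355/870 = 0.4080.
SE₁ = √(p̂₁(1−p̂₁)/n₁) = √(0.4464·0.5536/560) = 0.02101; SE₂ = √(0.4080·0.5920/870) = 0.01666.
Independent samples: SE of the difference = √(SE₁² + SE₂²) = √(0.0004414201 + 0.0002775556) = 0.02681.
z* for 95% confidence is 1.960, so the margin of error is 1.960 × 0.02681 = 0.05255.
Point estimate p̂₁ − p̂₂ = 0.4464 − 0.4080 = 0.0384.
0.0384 ± 0.05255 → (-0.014, 0.091).

(-0.014, 0.091)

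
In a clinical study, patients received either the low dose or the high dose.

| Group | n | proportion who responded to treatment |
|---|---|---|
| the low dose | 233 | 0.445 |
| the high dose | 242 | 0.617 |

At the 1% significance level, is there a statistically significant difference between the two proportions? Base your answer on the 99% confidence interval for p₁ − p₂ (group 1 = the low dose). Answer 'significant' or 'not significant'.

significant

The two standard errors are √(0.4450×0.5550/233) = 0.03256 and √(0.6170×0.3830/242) = 0.03125.
Because the samples are independent, SE_diff = √(0.03256² + 0.03125²) = 0.04513.
Using z* = 2.576 for 99%, ME = 2.576 × 0.04513 = 0.11625.
p̂₁ − p̂₂ = -0.1720; interval -0.1720 ± 0.11625 gives (-0.28825, -0.05575).
The interval (-0.28825, -0.05575) does not contain 0, so the difference is significant.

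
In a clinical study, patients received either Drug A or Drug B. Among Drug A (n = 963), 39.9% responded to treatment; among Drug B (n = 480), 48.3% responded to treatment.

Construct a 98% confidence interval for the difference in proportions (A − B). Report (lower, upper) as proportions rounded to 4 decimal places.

(-0.1485, -0.0195)

The two standard errors are √(0.3990×0.6010/963) = 0.01578 and √(0.4830×0.5170/480) = 0.02281.
Because the samples are independent, SE_diff = √(0.01578² + 0.02281²) = 0.02774.
Using z* = 2.326 for 98%, ME = 2.326 × 0.02774 = 0.06452.
p̂₁ − p̂₂ = -0.0840; interval -0.0840 ± 0.06452 gives (-0.1485, -0.0195).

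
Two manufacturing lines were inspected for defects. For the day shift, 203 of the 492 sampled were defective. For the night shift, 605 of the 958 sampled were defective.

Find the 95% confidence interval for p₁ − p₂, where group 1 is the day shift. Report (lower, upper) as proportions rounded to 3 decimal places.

(-0.272, -0.166)

Sample proportions: 203/492 = 0.4126, 605/958 = 0.6315.
Each SE is √(p̂(1−p̂)/n): √(0.4126·0.5874/492) = 0.02219 and √(0.6315·0.3685/958) = 0.01559.
SE(p̂₁ − p̂₂) = √(SE₁² + SE₂²) = √(0.0004923961 + 0.0002430481) = 0.02712, since the two samples are independent.
At 95% confidence z* = 1.960; margin = 1.960 × 0.02712 = 0.05316.
The difference is 0.4126 − 0.6315 = -0.2189, so the interval is -0.2189 ± 0.05316 = (-0.272, -0.166).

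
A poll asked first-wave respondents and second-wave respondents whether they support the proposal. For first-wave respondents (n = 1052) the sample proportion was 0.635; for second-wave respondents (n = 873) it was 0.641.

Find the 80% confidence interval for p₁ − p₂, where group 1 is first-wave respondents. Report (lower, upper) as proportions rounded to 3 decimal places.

(-0.034, 0.022)

The two standard errors are √(0.6350×0.3650/1052) = 0.01484 and √(0.6410×0.3590/873) = 0.01624.
Because the samples are independent, SE_diff = √(0.01484² + 0.01624²) = 0.02200.
Using z* = 1.282 for 80%, ME = 1.282 × 0.02200 = 0.02820.
p̂₁ − p̂₂ = -0.0060; interval -0.0060 ± 0.02820 gives (-0.034, 0.022).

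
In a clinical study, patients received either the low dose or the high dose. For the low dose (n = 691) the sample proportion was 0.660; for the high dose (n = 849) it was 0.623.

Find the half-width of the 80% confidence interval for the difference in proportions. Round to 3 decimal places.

0.031

SE₁ = √(p̂₁(1−p̂₁)/n₁) = √(0.6600·0.3400/691) = 0.01802; SE₂ = √(0.6230·0.3770/849) = 0.01663.
Independent samples: SE of the difference = √(SE₁² + SE₂²) = √(0.0003247204 + 0.0002765569) = 0.02452.
z* for 80% confidence is 1.282, so the margin of error is 1.282 × 0.02452 = 0.03143.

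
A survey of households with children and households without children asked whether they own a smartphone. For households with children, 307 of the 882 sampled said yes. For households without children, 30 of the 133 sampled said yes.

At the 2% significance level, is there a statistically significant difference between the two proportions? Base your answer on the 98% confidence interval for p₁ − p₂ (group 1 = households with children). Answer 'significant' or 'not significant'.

significant

First, p̂₁ = 307/882 = 0.3481; p̂₂ = 30/133 = 0.2256.
The two standard errors are √(0.3481×0.6519/882) = 0.01604 and √(0.2256×0.7744/133) = 0.03624.
Because the samples are independent, SE_diff = √(0.01604² + 0.03624²) = 0.03963.
Using z* = 2.326 for 98%, ME = 2.326 × 0.03963 = 0.09218.
p̂₁ − p̂₂ = 0.1225; interval 0.1225 ± 0.09218 gives (0.03032, 0.21468).
The interval (0.03032, 0.21468) does not contain 0, so the difference is significant.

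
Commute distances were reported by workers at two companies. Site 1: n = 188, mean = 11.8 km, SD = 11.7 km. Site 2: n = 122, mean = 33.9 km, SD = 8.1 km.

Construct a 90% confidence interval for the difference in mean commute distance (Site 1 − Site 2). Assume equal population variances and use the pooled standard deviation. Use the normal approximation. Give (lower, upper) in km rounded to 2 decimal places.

(-24.10, -20.10)

Pooled variance s_p² = [187·11.7² + 121·8.1²] / (188+122−2) = 108.8871, so s_p = 10.4349.
SE_diff = s_p·√(1/n₁ + 1/n₂) = 10.4349·√(1/188 + 1/122) = 1.2131.
z* = 1.645; margin = 1.645 × 1.2131 = 1.9955.
Difference = 11.8 − 33.9 = -22.1000.
-22.1000 ± 1.9955 → (-24.10, -20.10).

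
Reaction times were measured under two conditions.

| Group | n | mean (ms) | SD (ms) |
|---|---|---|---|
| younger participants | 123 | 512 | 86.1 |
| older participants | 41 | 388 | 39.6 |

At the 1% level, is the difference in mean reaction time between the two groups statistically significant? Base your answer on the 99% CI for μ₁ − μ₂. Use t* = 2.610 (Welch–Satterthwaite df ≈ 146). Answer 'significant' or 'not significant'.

Per-group SEs: s₁/√n₁ = 86.1/√123 = 7.7634, s₂/√n₂ = 39.6/√41 = 6.1845.
Unpooled SE of the difference: √(60.27037956 + 38.24804025) = 9.9256.
Margin of error = t* · SE = 2.610 × 9.9256 = 25.9058.
x̄₁ − x̄₂ = 512 − 388 = 124.0000.
CI: 124.0000 ± 25.9058 = (98.0942, 149.9058).
The interval (98.0942, 149.9058) does not contain 0, so the difference is significant.

significant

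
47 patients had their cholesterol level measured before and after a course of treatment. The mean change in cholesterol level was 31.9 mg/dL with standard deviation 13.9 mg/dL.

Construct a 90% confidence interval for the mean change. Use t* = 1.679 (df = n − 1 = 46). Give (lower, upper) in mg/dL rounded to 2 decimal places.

(28.50, 35.30)

Paired design: SE = s_d/√n = 13.9/√47 = 2.0275.
t* = 1.679; margin of error = 1.679 × 2.0275 = 3.4042.
31.9 ± 3.4042 → (28.50, 35.30).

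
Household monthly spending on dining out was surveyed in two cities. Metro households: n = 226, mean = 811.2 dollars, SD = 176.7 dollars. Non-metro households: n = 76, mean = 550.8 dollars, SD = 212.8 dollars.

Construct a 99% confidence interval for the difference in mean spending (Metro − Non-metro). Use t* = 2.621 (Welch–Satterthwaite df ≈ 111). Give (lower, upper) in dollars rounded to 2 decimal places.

(189.39, 331.41)

Standard errors of each mean: 176.7/√226 = 11.7539 and 212.8/√76 = 24.4098.
SE(x̄₁ − x̄₂) = √(11.7539² + 24.4098²) = 27.0923 for independent samples with unequal variances.
With t* = 2.621, the margin is 2.621 × 27.0923 = 71.0089.
x̄₁ − x̄₂ = 811.2 − 550.8 = 260.4000; the interval is 260.4000 ± 71.0089 = (189.39, 331.41).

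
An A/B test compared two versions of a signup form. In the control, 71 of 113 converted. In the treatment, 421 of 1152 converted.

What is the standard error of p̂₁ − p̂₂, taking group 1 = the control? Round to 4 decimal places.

First, p̂₁ = 71/113 = 0.6283; p̂₂ = 421/1152 = 0.3655.
The two standard errors are √(0.6283×0.3717/113) = 0.04546 and √(0.3655×0.6345/1152) = 0.01419.
Because the samples are independent, SE_diff = √(0.04546² + 0.01419²) = 0.04762.

0.0476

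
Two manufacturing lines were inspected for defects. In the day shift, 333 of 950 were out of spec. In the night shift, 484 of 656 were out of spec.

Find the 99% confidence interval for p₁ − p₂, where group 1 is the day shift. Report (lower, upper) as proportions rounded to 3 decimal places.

(-0.447, -0.328)

p̂₁ = 333/950 = 0.3505 and p̂₂ = 484/656 = 0.7378.
SE₁ = √(p̂₁(1−p̂₁)/n₁) = √(0.3505·0.6495/950) = 0.01548; SE₂ = √(0.7378·0.2622/656) = 0.01717.
Independent samples: SE of the difference = √(SE₁² + SE₂²) = √(0.0002396304 + 0.0002948089) = 0.02312.
z* for 99% confidence is 2.576, so the margin of error is 2.576 × 0.02312 = 0.05956.
Point estimate p̂₁ − p̂₂ = 0.3505 − 0.7378 = -0.3873.
-0.3873 ± 0.05956 → (-0.447, -0.328).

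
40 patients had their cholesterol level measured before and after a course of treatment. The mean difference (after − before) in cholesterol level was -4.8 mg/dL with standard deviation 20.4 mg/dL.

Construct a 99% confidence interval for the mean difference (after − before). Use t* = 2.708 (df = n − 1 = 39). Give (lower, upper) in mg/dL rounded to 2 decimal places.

(-13.53, 3.93)

This is a matched-pairs design, so SE = s_d/√n = 20.4/√40 = 3.2255.
Margin = 2.708 × 3.2255 = 8.7347; the interval is -4.8 ± 8.7347 = (-13.53, 3.93).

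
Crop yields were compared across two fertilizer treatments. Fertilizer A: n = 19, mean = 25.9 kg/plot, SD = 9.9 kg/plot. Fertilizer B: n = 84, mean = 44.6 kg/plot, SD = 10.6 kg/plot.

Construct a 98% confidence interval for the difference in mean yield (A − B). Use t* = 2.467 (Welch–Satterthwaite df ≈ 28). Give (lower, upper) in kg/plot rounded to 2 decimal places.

Per-group SEs: s₁/√n₁ = 9.9/√19 = 2.2712, s₂/√n₂ = 10.6/√84 = 1.1566.
Unpooled SE of the difference: √(5.15834944 + 1.33772356) = 2.5487.
Margin of error = t* · SE = 2.467 × 2.5487 = 6.2876.
x̄₁ − x̄₂ = 25.9 − 44.6 = -18.7000.
CI: -18.7000 ± 6.2876 = (-24.99, -12.41).

(-24.99, -12.41)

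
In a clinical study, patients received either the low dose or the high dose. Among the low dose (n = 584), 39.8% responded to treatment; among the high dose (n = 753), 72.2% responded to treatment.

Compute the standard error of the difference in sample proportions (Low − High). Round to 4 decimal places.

0.0260

Each SE is √(p̂(1−p̂)/n): √(0.3980·0.6020/584) = 0.02026 and √(0.7220·0.2780/753) = 0.01633.
SE(p̂₁ − p̂₂) = √(SE₁² + SE₂²) = √(0.0004104676 + 0.0002666689) = 0.02602, since the two samples are independent.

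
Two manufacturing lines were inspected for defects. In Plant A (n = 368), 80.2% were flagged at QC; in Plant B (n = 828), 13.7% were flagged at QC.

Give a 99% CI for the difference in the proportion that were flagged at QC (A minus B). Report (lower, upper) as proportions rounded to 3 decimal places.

(0.603, 0.727)

SE₁ = √(p̂₁(1−p̂₁)/n₁) = √(0.8020·0.1980/368) = 0.02077; SE₂ = √(0.1370·0.8630/828) = 0.01195.
Independent samples: SE of the difference = √(SE₁² + SE₂²) = √(0.0004313929 + 0.0001428025) = 0.02396.
z* for 99% confidence is 2.576, so the margin of error is 2.576 × 0.02396 = 0.06172.
Point estimate p̂₁ − p̂₂ = 0.8020 − 0.1370 = 0.6650.
0.6650 ± 0.06172 → (0.603, 0.727).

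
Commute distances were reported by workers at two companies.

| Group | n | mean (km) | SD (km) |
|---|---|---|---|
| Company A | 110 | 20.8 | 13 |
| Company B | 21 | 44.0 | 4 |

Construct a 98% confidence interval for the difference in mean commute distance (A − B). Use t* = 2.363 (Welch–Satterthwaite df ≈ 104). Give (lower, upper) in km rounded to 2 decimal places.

(-26.78, -19.62)

Per-group SEs: s₁/√n₁ = 13/√110 = 1.2395, s₂/√n₂ = 4/√21 = 0.8729.
Unpooled SE of the difference: √(1.53636025 + 0.76195441) = 1.5160.
Margin of error = t* · SE = 2.363 × 1.5160 = 3.5823.
x̄₁ − x̄₂ = 20.8 − 44.0 = -23.2000.
CI: -23.2000 ± 3.5823 = (-26.78, -19.62).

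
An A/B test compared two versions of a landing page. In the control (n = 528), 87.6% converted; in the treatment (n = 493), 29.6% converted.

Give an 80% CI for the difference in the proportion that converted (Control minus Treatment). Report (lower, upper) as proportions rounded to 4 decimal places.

(0.5479, 0.6121)

SE₁ = √(p̂₁(1−p̂₁)/n₁) = √(0.8760·0.1240/528) = 0.01434; SE₂ = √(0.2960·0.7040/493) = 0.02056.
Independent samples: SE of the difference = √(SE₁² + SE₂²) = √(0.0002056356 + 0.0004227136) = 0.02507.
z* for 80% confidence is 1.282, so the margin of error is 1.282 × 0.02507 = 0.03214.
Point estimate p̂₁ − p̂₂ = 0.8760 − 0.2960 = 0.5800.
0.5800 ± 0.03214 → (0.5479, 0.6121).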